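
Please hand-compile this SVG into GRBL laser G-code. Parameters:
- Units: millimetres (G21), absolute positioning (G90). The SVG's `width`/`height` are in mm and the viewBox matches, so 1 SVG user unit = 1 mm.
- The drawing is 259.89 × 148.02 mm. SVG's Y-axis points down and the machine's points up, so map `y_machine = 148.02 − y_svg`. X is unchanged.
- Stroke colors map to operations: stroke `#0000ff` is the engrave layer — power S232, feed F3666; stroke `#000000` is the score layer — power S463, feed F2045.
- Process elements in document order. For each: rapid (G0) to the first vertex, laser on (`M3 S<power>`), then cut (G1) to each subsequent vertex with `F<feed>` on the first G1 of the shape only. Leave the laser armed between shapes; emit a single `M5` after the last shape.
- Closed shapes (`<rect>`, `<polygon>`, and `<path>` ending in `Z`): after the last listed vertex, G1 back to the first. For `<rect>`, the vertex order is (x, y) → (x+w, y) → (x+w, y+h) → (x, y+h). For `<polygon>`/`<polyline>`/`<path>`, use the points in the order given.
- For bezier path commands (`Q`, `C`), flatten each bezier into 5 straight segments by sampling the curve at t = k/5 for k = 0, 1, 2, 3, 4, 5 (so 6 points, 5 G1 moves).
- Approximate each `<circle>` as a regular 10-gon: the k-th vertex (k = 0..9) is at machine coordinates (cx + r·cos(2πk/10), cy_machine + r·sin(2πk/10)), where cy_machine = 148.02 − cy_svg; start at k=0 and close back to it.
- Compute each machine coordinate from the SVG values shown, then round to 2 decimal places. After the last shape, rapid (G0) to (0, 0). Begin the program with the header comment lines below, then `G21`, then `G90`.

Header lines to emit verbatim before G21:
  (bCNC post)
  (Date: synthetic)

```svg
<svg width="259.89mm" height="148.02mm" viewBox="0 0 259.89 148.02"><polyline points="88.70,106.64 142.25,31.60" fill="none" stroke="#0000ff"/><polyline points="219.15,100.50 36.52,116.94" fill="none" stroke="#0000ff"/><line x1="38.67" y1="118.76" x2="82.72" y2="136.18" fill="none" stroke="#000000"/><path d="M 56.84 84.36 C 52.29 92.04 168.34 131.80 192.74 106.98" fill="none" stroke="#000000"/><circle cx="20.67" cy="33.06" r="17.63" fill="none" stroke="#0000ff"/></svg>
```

(bCNC post)
(Date: synthetic)
G21
G90
G0 X88.70 Y41.38
M3 S232
G1 X142.25 Y116.42 F3666
G0 X219.15 Y47.52
M3 S232
G1 X36.52 Y31.08 F3666
G0 X38.67 Y29.26
M3 S463
G1 X82.72 Y11.84 F2045
G0 X56.84 Y63.66
M3 S463
G1 X66.88 Y55.98 F2045
G1 X95.68 Y45.23
G1 X133.05 Y36.07
G1 X168.80 Y33.12
G1 X192.74 Y41.04
G0 X38.30 Y114.96
M3 S232
G1 X34.93 Y125.32 F3666
G1 X26.12 Y131.73
G1 X15.22 Y131.73
G1 X6.41 Y125.32
G1 X3.04 Y114.96
G1 X6.41 Y104.60
G1 X15.22 Y98.19
G1 X26.12 Y98.19
G1 X34.93 Y104.60
G1 X38.30 Y114.96
M5
G0 X0.00 Y0.00

Since the viewBox matches the mm dimensions, user units are millimetres directly. The only transform is the Y-flip y_m = 148.02 − y_svg.

Shape 1 is a line segment drawn with `<polyline>`. Its stroke #0000ff means engrave at S232, F3666. After flipping Y the toolpath is (88.70,41.38) → (142.25,116.42).

Shape 2 is a line segment drawn with `<polyline>`. Its stroke #0000ff means engrave at S232, F3666. After flipping Y the toolpath is (219.15,47.52) → (36.52,31.08).

Shape 3 is a line segment drawn with `<line>`. Its stroke #000000 means score at S463, F2045. After flipping Y the toolpath is (38.67,29.26) → (82.72,11.84).

Shape 4 is a cubic bezier drawn with `<path>`. Its stroke #000000 means score at S463, F2045. After flipping Y the toolpath is (56.84,63.66) → (66.88,55.98) → (95.68,45.23) → (133.05,36.07) → (168.80,33.12) → (192.74,41.04).

Shape 5 is a circle drawn with `<circle>`. Its stroke #0000ff means engrave at S232, F3666. After flipping Y the toolpath is (38.30,114.96) → (34.93,125.32) → (26.12,131.73) → (15.22,131.73) → (6.41,125.32) → (3.04,114.96) → (6.41,104.60) → (15.22,98.19) → (26.12,98.19) → (34.93,104.60) → (38.30,114.96), returning to the start.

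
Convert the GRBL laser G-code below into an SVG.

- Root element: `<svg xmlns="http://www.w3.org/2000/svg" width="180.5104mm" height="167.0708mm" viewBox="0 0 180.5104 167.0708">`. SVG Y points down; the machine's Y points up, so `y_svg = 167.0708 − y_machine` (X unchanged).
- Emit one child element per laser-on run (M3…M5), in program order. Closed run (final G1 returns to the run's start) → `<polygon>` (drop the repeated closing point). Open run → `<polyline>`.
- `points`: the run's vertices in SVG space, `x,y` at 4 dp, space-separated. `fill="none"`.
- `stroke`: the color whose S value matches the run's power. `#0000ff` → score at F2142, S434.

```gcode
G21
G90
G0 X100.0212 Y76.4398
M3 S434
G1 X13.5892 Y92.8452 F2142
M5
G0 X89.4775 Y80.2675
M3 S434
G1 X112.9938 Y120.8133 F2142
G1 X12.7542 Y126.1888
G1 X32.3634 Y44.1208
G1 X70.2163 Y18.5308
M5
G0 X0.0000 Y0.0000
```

<svg xmlns="http://www.w3.org/2000/svg" width="180.5104mm" height="167.0708mm" viewBox="0 0 180.5104 167.0708">
  <polyline points="100.0212,90.6310 13.5892,74.2256" fill="none" stroke="#0000ff"/>
  <polyline points="89.4775,86.8033 112.9938,46.2575 12.7542,40.8820 32.3634,122.9500 70.2163,148.5400" fill="none" stroke="#0000ff"/>
</svg>

Machine Y-up, SVG Y-down with viewBox height 167.0708, so y_svg = 167.0708 − y_machine; X carries over. Every run uses S434, so all elements get stroke `#0000ff` (score).

Run 1: The run is open, so emit a `<polyline>` with points (Y-flipped): 100.0212,90.6310 13.5892,74.2256.

Run 2: The run is open, so emit a `<polyline>` with points (Y-flipped): 89.4775,86.8033 112.9938,46.2575 12.7542,40.8820 32.3634,122.9500 70.2163,148.5400.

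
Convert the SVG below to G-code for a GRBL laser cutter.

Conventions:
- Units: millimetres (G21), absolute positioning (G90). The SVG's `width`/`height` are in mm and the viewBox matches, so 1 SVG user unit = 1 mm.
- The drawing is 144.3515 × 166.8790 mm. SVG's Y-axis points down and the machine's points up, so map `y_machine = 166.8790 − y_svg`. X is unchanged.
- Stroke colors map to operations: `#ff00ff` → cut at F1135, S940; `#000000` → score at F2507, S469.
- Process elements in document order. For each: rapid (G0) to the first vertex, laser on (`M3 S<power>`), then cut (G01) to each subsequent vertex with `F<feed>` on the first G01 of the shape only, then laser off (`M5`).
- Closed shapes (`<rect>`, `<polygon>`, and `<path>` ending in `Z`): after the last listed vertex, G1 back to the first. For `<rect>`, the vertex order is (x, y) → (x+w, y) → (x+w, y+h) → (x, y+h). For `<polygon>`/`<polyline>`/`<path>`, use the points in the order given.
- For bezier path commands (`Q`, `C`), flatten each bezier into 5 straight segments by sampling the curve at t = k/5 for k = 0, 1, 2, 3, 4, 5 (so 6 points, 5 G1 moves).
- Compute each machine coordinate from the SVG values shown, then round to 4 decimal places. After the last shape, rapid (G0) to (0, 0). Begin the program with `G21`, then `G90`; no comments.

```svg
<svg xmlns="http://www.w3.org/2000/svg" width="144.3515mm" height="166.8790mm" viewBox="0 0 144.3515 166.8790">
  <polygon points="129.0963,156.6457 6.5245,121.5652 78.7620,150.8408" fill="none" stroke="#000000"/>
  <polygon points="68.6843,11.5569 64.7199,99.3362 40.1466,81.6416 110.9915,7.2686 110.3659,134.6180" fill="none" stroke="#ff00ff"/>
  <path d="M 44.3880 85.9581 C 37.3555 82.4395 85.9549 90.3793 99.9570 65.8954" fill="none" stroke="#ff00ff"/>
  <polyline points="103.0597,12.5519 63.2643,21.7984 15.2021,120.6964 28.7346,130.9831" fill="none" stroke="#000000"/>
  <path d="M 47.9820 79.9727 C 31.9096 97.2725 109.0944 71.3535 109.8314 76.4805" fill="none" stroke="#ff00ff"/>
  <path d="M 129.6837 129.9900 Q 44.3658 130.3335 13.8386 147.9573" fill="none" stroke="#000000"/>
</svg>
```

viewBox `0 0 144.3515 166.8790` with mm width/height → 1 unit = 1 mm. Flip: y_m = 166.8790 − y_svg.

**Shape 1** — `<polygon>` closed polygon, stroke `#000000` → score (S469, F2507). Machine vertices: (129.0963,10.2333) → (6.5245,45.3138) → (78.7620,16.0382) → (129.0963,10.2333). Closed: final G1 returns to the first vertex.

**Shape 2** — `<polygon>` closed polygon, stroke `#ff00ff` → cut (S940, F1135). Machine vertices: (68.6843,155.3221) → (64.7199,67.5428) → (40.1466,85.2374) → (110.9915,159.6104) → (110.3659,32.2610) → (68.6843,155.3221). Closed: final G1 returns to the first vertex.

**Shape 3** — `<path>` cubic bezier, stroke `#ff00ff` → cut (S940, F1135). Control points (SVG): P0=(44.3880,85.9581), P1=(37.3555,82.4395), P2=(85.9549,90.3793), P3=(99.9570,65.8954); sampled at t=k/5. Machine vertices: (44.3880,80.9209) → (46.1225,82.0081) → (56.8776,82.4516) → (72.3224,84.3578) → (88.1259,89.8330) → (99.9570,100.9836). Open path.

**Shape 4** — `<polyline>` open polyline, stroke `#000000` → score (S469, F2507). Machine vertices: (103.0597,154.3271) → (63.2643,145.0806) → (15.2021,46.1826) → (28.7346,35.8959). Open path.

**Shape 5** — `<path>` cubic bezier, stroke `#ff00ff` → cut (S940, F1135). Control points (SVG): P0=(47.9820,79.9727), P1=(31.9096,97.2725), P2=(109.0944,71.3535), P3=(109.8314,76.4805); sampled at t=k/5. Machine vertices: (47.9820,86.9063) → (48.1718,81.1186) → (62.5975,82.1386) → (83.1132,86.4018) → (101.5731,90.3433) → (109.8314,90.3985). Open path.

**Shape 6** — `<path>` quadratic bezier, stroke `#000000` → score (S469, F2507). Control points (SVG): P0=(129.6837,129.9900), P1=(44.3658,130.3335), P2=(13.8386,147.9573); sampled at t=k/5. Machine vertices: (129.6837,36.8890) → (97.7482,36.0604) → (70.1959,33.8494) → (47.0269,30.2559) → (28.2411,25.2800) → (13.8386,18.9217). Open path.

G21
G90
G0 X129.0963 Y10.2333
M3 S469
G01 X6.5245 Y45.3138 F2507
G01 X78.7620 Y16.0382
G01 X129.0963 Y10.2333
M5
G0 X68.6843 Y155.3221
M3 S940
G01 X64.7199 Y67.5428 F1135
G01 X40.1466 Y85.2374
G01 X110.9915 Y159.6104
G01 X110.3659 Y32.2610
G01 X68.6843 Y155.3221
M5
G0 X44.3880 Y80.9209
M3 S940
G01 X46.1225 Y82.0081 F1135
G01 X56.8776 Y82.4516
G01 X72.3224 Y84.3578
G01 X88.1259 Y89.8330
G01 X99.9570 Y100.9836
M5
G0 X103.0597 Y154.3271
M3 S469
G01 X63.2643 Y145.0806 F2507
G01 X15.2021 Y46.1826
G01 X28.7346 Y35.8959
M5
G0 X47.9820 Y86.9063
M3 S940
G01 X48.1718 Y81.1186 F1135
G01 X62.5975 Y82.1386
G01 X83.1132 Y86.4018
G01 X101.5731 Y90.3433
G01 X109.8314 Y90.3985
M5
G0 X129.6837 Y36.8890
M3 S469
G01 X97.7482 Y36.0604 F2507
G01 X70.1959 Y33.8494
G01 X47.0269 Y30.2559
G01 X28.2411 Y25.2800
G01 X13.8386 Y18.9217
M5
G0 X0.0000 Y0.0000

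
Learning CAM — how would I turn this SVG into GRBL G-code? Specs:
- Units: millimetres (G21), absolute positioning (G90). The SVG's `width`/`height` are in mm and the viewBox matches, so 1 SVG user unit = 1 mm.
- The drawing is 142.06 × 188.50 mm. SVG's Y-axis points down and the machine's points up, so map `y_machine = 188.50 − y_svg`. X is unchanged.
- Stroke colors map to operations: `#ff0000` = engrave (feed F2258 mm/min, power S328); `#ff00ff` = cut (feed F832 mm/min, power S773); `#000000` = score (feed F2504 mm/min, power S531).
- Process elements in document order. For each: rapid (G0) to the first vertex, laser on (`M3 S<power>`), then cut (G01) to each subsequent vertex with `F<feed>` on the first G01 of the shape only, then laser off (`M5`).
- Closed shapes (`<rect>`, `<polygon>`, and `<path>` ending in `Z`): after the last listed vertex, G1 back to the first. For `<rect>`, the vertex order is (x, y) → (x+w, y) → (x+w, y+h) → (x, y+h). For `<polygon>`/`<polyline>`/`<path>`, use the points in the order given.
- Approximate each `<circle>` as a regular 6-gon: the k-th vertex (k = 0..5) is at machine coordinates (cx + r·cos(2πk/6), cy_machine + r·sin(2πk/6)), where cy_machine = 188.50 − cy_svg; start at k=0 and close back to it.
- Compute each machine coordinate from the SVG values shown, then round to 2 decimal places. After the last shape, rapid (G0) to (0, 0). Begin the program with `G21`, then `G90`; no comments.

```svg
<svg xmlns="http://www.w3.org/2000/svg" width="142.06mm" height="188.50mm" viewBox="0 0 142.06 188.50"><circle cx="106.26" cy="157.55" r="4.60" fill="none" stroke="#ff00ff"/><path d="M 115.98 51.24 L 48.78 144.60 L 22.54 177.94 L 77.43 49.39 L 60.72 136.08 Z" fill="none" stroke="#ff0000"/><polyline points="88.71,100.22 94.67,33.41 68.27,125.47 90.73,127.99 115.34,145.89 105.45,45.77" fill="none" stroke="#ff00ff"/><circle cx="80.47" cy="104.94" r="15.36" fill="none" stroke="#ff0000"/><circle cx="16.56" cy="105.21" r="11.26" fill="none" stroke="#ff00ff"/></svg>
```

G21
G90
G0 X110.86 Y30.95
M3 S773
G01 X108.56 Y34.93 F832
G01 X103.96 Y34.93
G01 X101.66 Y30.95
G01 X103.96 Y26.97
G01 X108.56 Y26.97
G01 X110.86 Y30.95
M5
G0 X115.98 Y137.26
M3 S328
G01 X48.78 Y43.90 F2258
G01 X22.54 Y10.56
G01 X77.43 Y139.11
G01 X60.72 Y52.42
G01 X115.98 Y137.26
M5
G0 X88.71 Y88.28
M3 S773
G01 X94.67 Y155.09 F832
G01 X68.27 Y63.03
G01 X90.73 Y60.51
G01 X115.34 Y42.61
G01 X105.45 Y142.73
M5
G0 X95.83 Y83.56
M3 S328
G01 X88.15 Y96.86 F2258
G01 X72.79 Y96.86
G01 X65.11 Y83.56
G01 X72.79 Y70.26
G01 X88.15 Y70.26
G01 X95.83 Y83.56
M5
G0 X27.82 Y83.29
M3 S773
G01 X22.19 Y93.04 F832
G01 X10.93 Y93.04
G01 X5.30 Y83.29
G01 X10.93 Y73.54
G01 X22.19 Y73.54
G01 X27.82 Y83.29
M5
G0 X0.00 Y0.00

1 u = 1 mm; y_m = 188.50 − y.

[1] `<circle>` circle, #ff00ff→cut S773 F832: (110.86,30.95) → (108.56,34.93) → (103.96,34.93) → (101.66,30.95) → (103.96,26.97) → (108.56,26.97) → (110.86,30.95) (closed)

[2] `<path>` closed polygon, #ff0000→engrave S328 F2258: (115.98,137.26) → (48.78,43.90) → (22.54,10.56) → (77.43,139.11) → (60.72,52.42) → (115.98,137.26) (closed)

[3] `<polyline>` open polyline, #ff00ff→cut S773 F832: (88.71,88.28) → (94.67,155.09) → (68.27,63.03) → (90.73,60.51) → (115.34,42.61) → (105.45,142.73)

[4] `<circle>` circle, #ff0000→engrave S328 F2258: (95.83,83.56) → (88.15,96.86) → (72.79,96.86) → (65.11,83.56) → (72.79,70.26) → (88.15,70.26) → (95.83,83.56) (closed)

[5] `<circle>` circle, #ff00ff→cut S773 F832: (27.82,83.29) → (22.19,93.04) → (10.93,93.04) → (5.30,83.29) → (10.93,73.54) → (22.19,73.54) → (27.82,83.29) (closed)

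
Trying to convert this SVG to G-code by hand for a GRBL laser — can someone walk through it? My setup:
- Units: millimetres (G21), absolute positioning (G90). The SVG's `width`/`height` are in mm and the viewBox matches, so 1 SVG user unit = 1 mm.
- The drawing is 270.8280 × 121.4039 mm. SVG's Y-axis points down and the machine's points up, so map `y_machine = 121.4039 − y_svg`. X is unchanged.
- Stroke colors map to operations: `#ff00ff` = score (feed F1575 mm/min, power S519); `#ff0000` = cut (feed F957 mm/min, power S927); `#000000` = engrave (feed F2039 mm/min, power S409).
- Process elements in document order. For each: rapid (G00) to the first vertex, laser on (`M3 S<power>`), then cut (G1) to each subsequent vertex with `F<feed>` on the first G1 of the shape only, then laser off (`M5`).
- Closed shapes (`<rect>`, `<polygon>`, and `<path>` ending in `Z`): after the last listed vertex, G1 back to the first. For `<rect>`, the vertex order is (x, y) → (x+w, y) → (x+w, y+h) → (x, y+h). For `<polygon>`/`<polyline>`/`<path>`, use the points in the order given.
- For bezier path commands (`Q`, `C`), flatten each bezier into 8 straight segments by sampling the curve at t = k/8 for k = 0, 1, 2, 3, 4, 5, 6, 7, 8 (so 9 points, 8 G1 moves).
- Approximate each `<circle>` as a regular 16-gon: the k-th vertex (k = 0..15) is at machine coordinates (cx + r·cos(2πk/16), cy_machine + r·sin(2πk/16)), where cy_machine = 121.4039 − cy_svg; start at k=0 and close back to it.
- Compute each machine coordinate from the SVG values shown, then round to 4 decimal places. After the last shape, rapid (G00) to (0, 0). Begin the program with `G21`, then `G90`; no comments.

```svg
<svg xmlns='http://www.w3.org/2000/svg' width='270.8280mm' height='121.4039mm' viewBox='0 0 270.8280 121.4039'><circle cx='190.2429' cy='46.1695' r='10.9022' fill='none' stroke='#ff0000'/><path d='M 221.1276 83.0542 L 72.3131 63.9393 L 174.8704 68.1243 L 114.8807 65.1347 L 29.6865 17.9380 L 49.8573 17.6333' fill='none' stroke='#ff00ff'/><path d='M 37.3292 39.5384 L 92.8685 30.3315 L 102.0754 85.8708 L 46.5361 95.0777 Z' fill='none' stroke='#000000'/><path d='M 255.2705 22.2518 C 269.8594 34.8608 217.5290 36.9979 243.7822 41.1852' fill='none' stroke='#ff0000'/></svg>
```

G21
G90
G00 X201.1451 Y75.2344
M3 S927
G1 X200.3152 Y79.4065 F957
G1 X197.9519 Y82.9434
G1 X194.4150 Y85.3067
G1 X190.2429 Y86.1366
G1 X186.0708 Y85.3067
G1 X182.5339 Y82.9434
G1 X180.1706 Y79.4065
G1 X179.3407 Y75.2344
G1 X180.1706 Y71.0623
G1 X182.5339 Y67.5254
G1 X186.0708 Y65.1621
G1 X190.2429 Y64.3322
G1 X194.4150 Y65.1621
G1 X197.9519 Y67.5254
G1 X200.3152 Y71.0623
G1 X201.1451 Y75.2344
M5
G00 X221.1276 Y38.3497
M3 S519
G1 X72.3131 Y57.4646 F1575
G1 X174.8704 Y53.2796
G1 X114.8807 Y56.2692
G1 X29.6865 Y103.4659
G1 X49.8573 Y103.7706
M5
G00 X37.3292 Y81.8655
M3 S409
G1 X92.8685 Y91.0724 F2039
G1 X102.0754 Y35.5331
G1 X46.5361 Y26.3262
G1 X37.3292 Y81.8655
M5
G00 X255.2705 Y99.1521
M3 S927
G1 X257.8887 Y94.8901 F957
G1 X255.9383 Y91.4632
G1 X251.1244 Y88.7245
G1 X245.1522 Y86.5273
G1 X239.7268 Y84.7248
G1 X236.5532 Y83.1704
G1 X237.3367 Y81.7173
G1 X243.7822 Y80.2187
M5
G00 X0.0000 Y0.0000

Since the viewBox matches the mm dimensions, user units are millimetres directly. The only transform is the Y-flip y_m = 121.4039 − y_svg.

Shape 1 is a circle drawn with `<circle>`. Its stroke #ff0000 means cut at S927, F957. After flipping Y the toolpath is (201.1451,75.2344) → (200.3152,79.4065) → (197.9519,82.9434) → (194.4150,85.3067) → (190.2429,86.1366) → (186.0708,85.3067) → (182.5339,82.9434) → (180.1706,79.4065) → (179.3407,75.2344) → (180.1706,71.0623) → (182.5339,67.5254) → (186.0708,65.1621) → (190.2429,64.3322) → (194.4150,65.1621) → (197.9519,67.5254) → (200.3152,71.0623) → (201.1451,75.2344), returning to the start.

Shape 2 is a open polyline drawn with `<path>`. Its stroke #ff00ff means score at S519, F1575. After flipping Y the toolpath is (221.1276,38.3497) → (72.3131,57.4646) → (174.8704,53.2796) → (114.8807,56.2692) → (29.6865,103.4659) → (49.8573,103.7706).

Shape 3 is a regular polygon drawn with `<path>`. Its stroke #000000 means engrave at S409, F2039. After flipping Y the toolpath is (37.3292,81.8655) → (92.8685,91.0724) → (102.0754,35.5331) → (46.5361,26.3262) → (37.3292,81.8655), returning to the start.

Shape 4 is a cubic bezier drawn with `<path>`. Its stroke #ff0000 means cut at S927, F957. After flipping Y the toolpath is (255.2705,99.1521) → (257.8887,94.8901) → (255.9383,91.4632) → (251.1244,88.7245) → (245.1522,86.5273) → (239.7268,84.7248) → (236.5532,83.1704) → (237.3367,81.7173) → (243.7822,80.2187).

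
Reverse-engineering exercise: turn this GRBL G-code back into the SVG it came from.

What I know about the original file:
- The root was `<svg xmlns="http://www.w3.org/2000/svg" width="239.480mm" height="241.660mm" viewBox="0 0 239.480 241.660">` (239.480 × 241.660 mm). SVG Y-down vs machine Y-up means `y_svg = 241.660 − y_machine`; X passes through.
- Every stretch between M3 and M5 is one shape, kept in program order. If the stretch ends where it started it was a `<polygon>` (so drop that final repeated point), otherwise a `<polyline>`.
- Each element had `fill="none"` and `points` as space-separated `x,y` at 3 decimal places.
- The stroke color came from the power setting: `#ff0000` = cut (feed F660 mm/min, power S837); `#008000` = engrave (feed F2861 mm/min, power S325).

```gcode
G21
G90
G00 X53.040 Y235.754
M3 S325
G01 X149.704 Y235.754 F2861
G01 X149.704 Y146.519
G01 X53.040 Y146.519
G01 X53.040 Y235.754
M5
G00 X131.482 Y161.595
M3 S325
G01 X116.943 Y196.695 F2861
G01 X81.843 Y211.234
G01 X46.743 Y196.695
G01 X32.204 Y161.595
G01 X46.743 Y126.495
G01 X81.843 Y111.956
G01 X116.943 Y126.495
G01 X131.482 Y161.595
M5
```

Machine Y-up, SVG Y-down with viewBox height 241.660, so y_svg = 241.660 − y_machine; X carries over. Every run uses S325, so all elements get stroke `#008000` (engrave).

Run 1: The run returns to its start, so emit a `<polygon>` with points (Y-flipped): 53.040,5.906 149.704,5.906 149.704,95.141 53.040,95.141.

Run 2: The run returns to its start, so emit a `<polygon>` with points (Y-flipped): 131.482,80.065 116.943,44.965 81.843,30.426 46.743,44.965 32.204,80.065 46.743,115.165 81.843,129.704 116.943,115.165.

<svg xmlns="http://www.w3.org/2000/svg" width="239.480mm" height="241.660mm" viewBox="0 0 239.480 241.660">
  <polygon points="53.040,5.906 149.704,5.906 149.704,95.141 53.040,95.141" fill="none" stroke="#008000"/>
  <polygon points="131.482,80.065 116.943,44.965 81.843,30.426 46.743,44.965 32.204,80.065 46.743,115.165 81.843,129.704 116.943,115.165" fill="none" stroke="#008000"/>
</svg>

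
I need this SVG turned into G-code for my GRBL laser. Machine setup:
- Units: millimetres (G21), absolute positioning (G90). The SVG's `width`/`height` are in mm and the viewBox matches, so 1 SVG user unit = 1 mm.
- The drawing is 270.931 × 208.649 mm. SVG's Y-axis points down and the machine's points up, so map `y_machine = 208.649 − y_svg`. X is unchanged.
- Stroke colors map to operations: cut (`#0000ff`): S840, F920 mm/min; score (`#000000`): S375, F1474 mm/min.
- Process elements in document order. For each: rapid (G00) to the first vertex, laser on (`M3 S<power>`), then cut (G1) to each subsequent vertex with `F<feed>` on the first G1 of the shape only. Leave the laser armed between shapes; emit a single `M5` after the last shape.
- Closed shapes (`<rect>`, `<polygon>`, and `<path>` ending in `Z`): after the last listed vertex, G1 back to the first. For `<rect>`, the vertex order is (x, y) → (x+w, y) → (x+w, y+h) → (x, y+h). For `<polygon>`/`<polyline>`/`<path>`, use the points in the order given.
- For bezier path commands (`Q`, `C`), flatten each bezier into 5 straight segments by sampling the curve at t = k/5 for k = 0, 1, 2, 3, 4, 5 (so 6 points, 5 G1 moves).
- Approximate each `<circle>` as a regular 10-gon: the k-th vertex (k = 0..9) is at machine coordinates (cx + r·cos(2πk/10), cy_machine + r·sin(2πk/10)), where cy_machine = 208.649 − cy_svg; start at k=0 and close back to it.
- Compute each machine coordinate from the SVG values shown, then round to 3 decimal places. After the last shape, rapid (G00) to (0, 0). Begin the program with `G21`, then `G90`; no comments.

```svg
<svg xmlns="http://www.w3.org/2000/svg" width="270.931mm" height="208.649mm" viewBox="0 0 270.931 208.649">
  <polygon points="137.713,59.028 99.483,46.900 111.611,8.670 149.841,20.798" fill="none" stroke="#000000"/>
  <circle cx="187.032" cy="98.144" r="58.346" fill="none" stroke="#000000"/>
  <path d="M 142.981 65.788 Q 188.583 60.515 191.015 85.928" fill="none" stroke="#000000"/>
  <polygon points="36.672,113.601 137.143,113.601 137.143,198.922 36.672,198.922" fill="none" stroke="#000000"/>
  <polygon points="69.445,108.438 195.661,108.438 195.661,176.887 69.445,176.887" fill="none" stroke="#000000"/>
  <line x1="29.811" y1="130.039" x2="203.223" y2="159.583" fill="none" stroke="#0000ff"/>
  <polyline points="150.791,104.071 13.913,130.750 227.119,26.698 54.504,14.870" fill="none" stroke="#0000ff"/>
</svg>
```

G21
G90
G00 X137.713 Y149.621
M3 S375
G1 X99.483 Y161.749 F1474
G1 X111.611 Y199.979
G1 X149.841 Y187.851
G1 X137.713 Y149.621
G00 X245.378 Y110.505
M3 S375
G1 X234.235 Y144.800 F1474
G1 X205.062 Y165.995
G1 X169.002 Y165.995
G1 X139.829 Y144.800
G1 X128.686 Y110.505
G1 X139.829 Y76.210
G1 X169.002 Y55.015
G1 X205.062 Y55.015
G1 X234.235 Y76.210
G1 X245.378 Y110.505
G00 X142.981 Y142.861
M3 S375
G1 X159.495 Y143.743 F1474
G1 X172.555 Y142.170
G1 X182.162 Y138.142
G1 X188.315 Y131.659
G1 X191.015 Y122.721
G00 X36.672 Y95.048
M3 S375
G1 X137.143 Y95.048 F1474
G1 X137.143 Y9.727
G1 X36.672 Y9.727
G1 X36.672 Y95.048
G00 X69.445 Y100.211
M3 S375
G1 X195.661 Y100.211 F1474
G1 X195.661 Y31.762
G1 X69.445 Y31.762
G1 X69.445 Y100.211
G00 X29.811 Y78.610
M3 S840
G1 X203.223 Y49.066 F920
G00 X150.791 Y104.578
M3 S840
G1 X13.913 Y77.899 F920
G1 X227.119 Y181.951
G1 X54.504 Y193.779
M5
G00 X0.000 Y0.000

viewBox `0 0 270.931 208.649` with mm width/height → 1 unit = 1 mm. Flip: y_m = 208.649 − y_svg.

**Shape 1** — `<polygon>` regular polygon, stroke `#000000` → score (S375, F1474). Machine vertices: (137.713,149.621) → (99.483,161.749) → (111.611,199.979) → (149.841,187.851) → (137.713,149.621). Closed: final G1 returns to the first vertex.

**Shape 2** — `<circle>` circle, stroke `#000000` → score (S375, F1474). Machine vertices: (245.378,110.505) → (234.235,144.800) → (205.062,165.995) → (169.002,165.995) → (139.829,144.800) → (128.686,110.505) → (139.829,76.210) → (169.002,55.015) → (205.062,55.015) → (234.235,76.210) → (245.378,110.505). Closed: final G1 returns to the first vertex.

**Shape 3** — `<path>` quadratic bezier, stroke `#000000` → score (S375, F1474). Control points (SVG): P0=(142.981,65.788), P1=(188.583,60.515), P2=(191.015,85.928); sampled at t=k/5. Machine vertices: (142.981,142.861) → (159.495,143.743) → (172.555,142.170) → (182.162,138.142) → (188.315,131.659) → (191.015,122.721). Open path.

**Shape 4** — `<polygon>` rectangle, stroke `#000000` → score (S375, F1474). Machine vertices: (36.672,95.048) → (137.143,95.048) → (137.143,9.727) → (36.672,9.727) → (36.672,95.048). Closed: final G1 returns to the first vertex.

**Shape 5** — `<polygon>` rectangle, stroke `#000000` → score (S375, F1474). Machine vertices: (69.445,100.211) → (195.661,100.211) → (195.661,31.762) → (69.445,31.762) → (69.445,100.211). Closed: final G1 returns to the first vertex.

**Shape 6** — `<line>` line segment, stroke `#0000ff` → cut (S840, F920). Machine vertices: (29.811,78.610) → (203.223,49.066). Open path.

**Shape 7** — `<polyline>` open polyline, stroke `#0000ff` → cut (S840, F920). Machine vertices: (150.791,104.578) → (13.913,77.899) → (227.119,181.951) → (54.504,193.779). Open path.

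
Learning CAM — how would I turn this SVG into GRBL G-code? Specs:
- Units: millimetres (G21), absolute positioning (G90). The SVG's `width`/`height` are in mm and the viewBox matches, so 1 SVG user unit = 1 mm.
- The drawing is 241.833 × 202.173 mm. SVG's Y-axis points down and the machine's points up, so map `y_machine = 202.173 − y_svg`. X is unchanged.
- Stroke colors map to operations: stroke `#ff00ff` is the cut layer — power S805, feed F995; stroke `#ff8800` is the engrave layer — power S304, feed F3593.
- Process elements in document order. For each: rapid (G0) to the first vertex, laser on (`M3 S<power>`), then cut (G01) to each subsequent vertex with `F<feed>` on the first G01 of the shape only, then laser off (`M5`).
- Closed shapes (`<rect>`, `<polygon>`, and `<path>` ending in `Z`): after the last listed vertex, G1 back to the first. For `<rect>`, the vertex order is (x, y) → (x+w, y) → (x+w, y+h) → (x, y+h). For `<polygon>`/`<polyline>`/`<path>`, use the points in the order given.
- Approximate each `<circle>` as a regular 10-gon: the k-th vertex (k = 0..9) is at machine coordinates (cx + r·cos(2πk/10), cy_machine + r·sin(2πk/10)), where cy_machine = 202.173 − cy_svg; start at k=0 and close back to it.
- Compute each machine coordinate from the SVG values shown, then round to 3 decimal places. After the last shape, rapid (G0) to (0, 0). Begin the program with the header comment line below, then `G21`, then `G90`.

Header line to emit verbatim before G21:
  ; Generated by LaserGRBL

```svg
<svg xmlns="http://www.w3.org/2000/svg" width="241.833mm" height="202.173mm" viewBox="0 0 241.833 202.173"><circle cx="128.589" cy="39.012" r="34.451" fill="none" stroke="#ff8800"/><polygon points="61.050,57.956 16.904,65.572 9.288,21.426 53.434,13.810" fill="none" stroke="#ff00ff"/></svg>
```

; Generated by LaserGRBL
G21
G90
G0 X163.040 Y163.161
M3 S304
G01 X156.460 Y183.411 F3593
G01 X139.235 Y195.926
G01 X117.943 Y195.926
G01 X100.718 Y183.411
G01 X94.138 Y163.161
G01 X100.718 Y142.911
G01 X117.943 Y130.396
G01 X139.235 Y130.396
G01 X156.460 Y142.911
G01 X163.040 Y163.161
M5
G0 X61.050 Y144.217
M3 S805
G01 X16.904 Y136.601 F995
G01 X9.288 Y180.747
G01 X53.434 Y188.363
G01 X61.050 Y144.217
M5
G0 X0.000 Y0.000

viewBox `0 0 241.833 202.173` with mm width/height → 1 unit = 1 mm. Flip: y_m = 202.173 − y_svg.

**Shape 1** — `<circle>` circle, stroke `#ff8800` → engrave (S304, F3593). Machine vertices: (163.040,163.161) → (156.460,183.411) → (139.235,195.926) → (117.943,195.926) → (100.718,183.411) → (94.138,163.161) → (100.718,142.911) → (117.943,130.396) → (139.235,130.396) → (156.460,142.911) → (163.040,163.161). Closed: final G1 returns to the first vertex.

**Shape 2** — `<polygon>` regular polygon, stroke `#ff00ff` → cut (S805, F995). Machine vertices: (61.050,144.217) → (16.904,136.601) → (9.288,180.747) → (53.434,188.363) → (61.050,144.217). Closed: final G1 returns to the first vertex.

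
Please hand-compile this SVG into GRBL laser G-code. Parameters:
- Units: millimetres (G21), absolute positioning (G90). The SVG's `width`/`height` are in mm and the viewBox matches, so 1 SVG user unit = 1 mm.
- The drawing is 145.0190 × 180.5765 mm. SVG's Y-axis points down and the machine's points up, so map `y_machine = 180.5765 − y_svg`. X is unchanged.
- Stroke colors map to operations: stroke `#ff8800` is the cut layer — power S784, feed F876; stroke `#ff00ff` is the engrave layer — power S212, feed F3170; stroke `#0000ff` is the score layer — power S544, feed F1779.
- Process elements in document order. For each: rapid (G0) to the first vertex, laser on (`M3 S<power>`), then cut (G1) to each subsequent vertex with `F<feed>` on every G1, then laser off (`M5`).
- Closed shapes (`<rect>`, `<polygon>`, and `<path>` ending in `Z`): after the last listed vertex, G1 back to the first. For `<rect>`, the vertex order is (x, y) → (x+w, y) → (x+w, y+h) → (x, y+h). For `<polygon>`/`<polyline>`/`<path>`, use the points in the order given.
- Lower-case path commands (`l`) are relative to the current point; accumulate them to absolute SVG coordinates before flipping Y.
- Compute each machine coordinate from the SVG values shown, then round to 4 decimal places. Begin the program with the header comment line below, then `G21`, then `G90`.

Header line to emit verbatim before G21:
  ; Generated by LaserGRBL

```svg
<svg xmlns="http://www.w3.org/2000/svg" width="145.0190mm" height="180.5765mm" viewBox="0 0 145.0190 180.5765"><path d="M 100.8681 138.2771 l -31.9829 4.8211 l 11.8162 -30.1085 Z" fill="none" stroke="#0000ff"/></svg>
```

Since the viewBox matches the mm dimensions, user units are millimetres directly. The only transform is the Y-flip y_m = 180.5765 − y_svg.

Shape 1 is a regular polygon drawn with `<path>`. Its stroke #0000ff means score at S544, F1779. After flipping Y the toolpath is (100.8681,42.2994) → (68.8852,37.4783) → (80.7014,67.5868) → (100.8681,42.2994), returning to the start.

; Generated by LaserGRBL
G21
G90
G0 X100.8681 Y42.2994
M3 S544
G1 X68.8852 Y37.4783 F1779
G1 X80.7014 Y67.5868 F1779
G1 X100.8681 Y42.2994 F1779
M5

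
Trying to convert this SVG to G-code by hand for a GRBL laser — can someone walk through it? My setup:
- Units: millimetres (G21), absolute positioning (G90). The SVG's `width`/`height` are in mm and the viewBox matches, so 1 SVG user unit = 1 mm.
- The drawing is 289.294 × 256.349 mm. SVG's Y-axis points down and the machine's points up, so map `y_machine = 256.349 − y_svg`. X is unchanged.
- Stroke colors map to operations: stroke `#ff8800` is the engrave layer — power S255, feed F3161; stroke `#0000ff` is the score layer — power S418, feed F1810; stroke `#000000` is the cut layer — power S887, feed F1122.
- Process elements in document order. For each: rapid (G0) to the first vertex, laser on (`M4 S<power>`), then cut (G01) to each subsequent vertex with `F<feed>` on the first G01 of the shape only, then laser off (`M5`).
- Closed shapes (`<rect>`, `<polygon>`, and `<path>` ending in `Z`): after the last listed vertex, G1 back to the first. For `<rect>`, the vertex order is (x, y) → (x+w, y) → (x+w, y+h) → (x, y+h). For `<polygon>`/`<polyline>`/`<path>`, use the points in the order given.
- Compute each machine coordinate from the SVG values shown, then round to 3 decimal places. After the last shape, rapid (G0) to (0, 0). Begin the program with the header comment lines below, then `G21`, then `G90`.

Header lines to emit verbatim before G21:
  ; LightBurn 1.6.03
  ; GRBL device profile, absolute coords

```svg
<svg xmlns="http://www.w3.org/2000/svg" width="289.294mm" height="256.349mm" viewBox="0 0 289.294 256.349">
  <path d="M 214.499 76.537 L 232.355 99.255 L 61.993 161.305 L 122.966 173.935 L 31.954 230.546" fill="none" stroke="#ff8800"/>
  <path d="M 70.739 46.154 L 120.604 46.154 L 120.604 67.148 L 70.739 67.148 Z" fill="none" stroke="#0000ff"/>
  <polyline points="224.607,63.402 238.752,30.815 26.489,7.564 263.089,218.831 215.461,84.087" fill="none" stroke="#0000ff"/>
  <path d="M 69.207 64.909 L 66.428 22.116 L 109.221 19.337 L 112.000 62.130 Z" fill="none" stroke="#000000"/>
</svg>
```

; LightBurn 1.6.03
; GRBL device profile, absolute coords
G21
G90
G0 X214.499 Y179.812
M4 S255
G01 X232.355 Y157.094 F3161
G01 X61.993 Y95.044
G01 X122.966 Y82.414
G01 X31.954 Y25.803
M5
G0 X70.739 Y210.195
M4 S418
G01 X120.604 Y210.195 F1810
G01 X120.604 Y189.201
G01 X70.739 Y189.201
G01 X70.739 Y210.195
M5
G0 X224.607 Y192.947
M4 S418
G01 X238.752 Y225.534 F1810
G01 X26.489 Y248.785
G01 X263.089 Y37.518
G01 X215.461 Y172.262
M5
G0 X69.207 Y191.440
M4 S887
G01 X66.428 Y234.233 F1122
G01 X109.221 Y237.012
G01 X112.000 Y194.219
G01 X69.207 Y191.440
M5
G0 X0.000 Y0.000

Since the viewBox matches the mm dimensions, user units are millimetres directly. The only transform is the Y-flip y_m = 256.349 − y_svg.

Shape 1 is a open polyline drawn with `<path>`. Its stroke #ff8800 means engrave at S255, F3161. After flipping Y the toolpath is (214.499,179.812) → (232.355,157.094) → (61.993,95.044) → (122.966,82.414) → (31.954,25.803).

Shape 2 is a rectangle drawn with `<path>`. Its stroke #0000ff means score at S418, F1810. After flipping Y the toolpath is (70.739,210.195) → (120.604,210.195) → (120.604,189.201) → (70.739,189.201) → (70.739,210.195), returning to the start.

Shape 3 is a open polyline drawn with `<polyline>`. Its stroke #0000ff means score at S418, F1810. After flipping Y the toolpath is (224.607,192.947) → (238.752,225.534) → (26.489,248.785) → (263.089,37.518) → (215.461,172.262).

Shape 4 is a regular polygon drawn with `<path>`. Its stroke #000000 means cut at S887, F1122. After flipping Y the toolpath is (69.207,191.440) → (66.428,234.233) → (109.221,237.012) → (112.000,194.219) → (69.207,191.440), returning to the start.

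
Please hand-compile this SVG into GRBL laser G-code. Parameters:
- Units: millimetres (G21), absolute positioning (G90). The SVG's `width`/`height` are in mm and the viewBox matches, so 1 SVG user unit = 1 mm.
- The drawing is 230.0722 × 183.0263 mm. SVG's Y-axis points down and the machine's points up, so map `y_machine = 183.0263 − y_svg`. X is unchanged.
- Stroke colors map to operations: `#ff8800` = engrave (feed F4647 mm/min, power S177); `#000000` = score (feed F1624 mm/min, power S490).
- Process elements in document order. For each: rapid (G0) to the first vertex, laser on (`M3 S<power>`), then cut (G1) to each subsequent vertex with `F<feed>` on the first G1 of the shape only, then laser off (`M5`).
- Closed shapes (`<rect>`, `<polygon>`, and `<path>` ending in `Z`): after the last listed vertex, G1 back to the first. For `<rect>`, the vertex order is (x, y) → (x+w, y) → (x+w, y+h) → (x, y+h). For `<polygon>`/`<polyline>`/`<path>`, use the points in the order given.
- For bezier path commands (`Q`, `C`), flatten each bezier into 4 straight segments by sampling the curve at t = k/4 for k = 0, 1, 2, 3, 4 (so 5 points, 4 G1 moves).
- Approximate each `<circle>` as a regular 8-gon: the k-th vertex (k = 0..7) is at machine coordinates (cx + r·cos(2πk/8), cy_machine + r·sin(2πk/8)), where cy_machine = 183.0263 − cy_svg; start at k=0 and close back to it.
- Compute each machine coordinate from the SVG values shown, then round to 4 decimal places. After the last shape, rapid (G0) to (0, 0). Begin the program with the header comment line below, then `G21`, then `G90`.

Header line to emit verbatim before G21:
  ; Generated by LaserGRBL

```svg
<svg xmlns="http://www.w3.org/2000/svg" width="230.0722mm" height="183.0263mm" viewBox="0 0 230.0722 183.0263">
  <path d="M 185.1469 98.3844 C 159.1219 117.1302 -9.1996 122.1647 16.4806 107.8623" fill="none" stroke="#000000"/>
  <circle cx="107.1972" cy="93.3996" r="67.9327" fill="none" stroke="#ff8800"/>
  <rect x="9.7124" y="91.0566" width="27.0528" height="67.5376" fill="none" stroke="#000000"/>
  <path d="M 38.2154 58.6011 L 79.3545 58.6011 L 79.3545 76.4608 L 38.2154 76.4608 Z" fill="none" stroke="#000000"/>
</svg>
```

viewBox `0 0 230.0722 183.0263` with mm width/height → 1 unit = 1 mm. Flip: y_m = 183.0263 − y_svg.

**Shape 1** — `<path>` cubic bezier, stroke `#000000` → score (S490, F1624). Control points (SVG): P0=(185.1469,98.3844), P1=(159.1219,117.1302), P2=(-9.1996,122.1647), P3=(16.4806,107.8623); sampled at t=k/4. Machine vertices: (185.1469,84.6419) → (144.2022,73.2413) → (81.4243,67.5099) → (28.3411,67.9750) → (16.4806,75.1640). Open path.

**Shape 2** — `<circle>` circle, stroke `#ff8800` → engrave (S177, F4647). Machine vertices: (175.1299,89.6267) → (155.2329,137.6624) → (107.1972,157.5594) → (59.1615,137.6624) → (39.2645,89.6267) → (59.1615,41.5910) → (107.1972,21.6940) → (155.2329,41.5910) → (175.1299,89.6267). Closed: final G1 returns to the first vertex.

**Shape 3** — `<rect>` rectangle, stroke `#000000` → score (S490, F1624). Machine vertices: (9.7124,91.9697) → (36.7652,91.9697) → (36.7652,24.4321) → (9.7124,24.4321) → (9.7124,91.9697). Closed: final G1 returns to the first vertex.

**Shape 4** — `<path>` rectangle, stroke `#000000` → score (S490, F1624). Machine vertices: (38.2154,124.4252) → (79.3545,124.4252) → (79.3545,106.5655) → (38.2154,106.5655) → (38.2154,124.4252). Closed: final G1 returns to the first vertex.

; Generated by LaserGRBL
G21
G90
G0 X185.1469 Y84.6419
M3 S490
G1 X144.2022 Y73.2413 F1624
G1 X81.4243 Y67.5099
G1 X28.3411 Y67.9750
G1 X16.4806 Y75.1640
M5
G0 X175.1299 Y89.6267
M3 S177
G1 X155.2329 Y137.6624 F4647
G1 X107.1972 Y157.5594
G1 X59.1615 Y137.6624
G1 X39.2645 Y89.6267
G1 X59.1615 Y41.5910
G1 X107.1972 Y21.6940
G1 X155.2329 Y41.5910
G1 X175.1299 Y89.6267
M5
G0 X9.7124 Y91.9697
M3 S490
G1 X36.7652 Y91.9697 F1624
G1 X36.7652 Y24.4321
G1 X9.7124 Y24.4321
G1 X9.7124 Y91.9697
M5
G0 X38.2154 Y124.4252
M3 S490
G1 X79.3545 Y124.4252 F1624
G1 X79.3545 Y106.5655
G1 X38.2154 Y106.5655
G1 X38.2154 Y124.4252
M5
G0 X0.0000 Y0.0000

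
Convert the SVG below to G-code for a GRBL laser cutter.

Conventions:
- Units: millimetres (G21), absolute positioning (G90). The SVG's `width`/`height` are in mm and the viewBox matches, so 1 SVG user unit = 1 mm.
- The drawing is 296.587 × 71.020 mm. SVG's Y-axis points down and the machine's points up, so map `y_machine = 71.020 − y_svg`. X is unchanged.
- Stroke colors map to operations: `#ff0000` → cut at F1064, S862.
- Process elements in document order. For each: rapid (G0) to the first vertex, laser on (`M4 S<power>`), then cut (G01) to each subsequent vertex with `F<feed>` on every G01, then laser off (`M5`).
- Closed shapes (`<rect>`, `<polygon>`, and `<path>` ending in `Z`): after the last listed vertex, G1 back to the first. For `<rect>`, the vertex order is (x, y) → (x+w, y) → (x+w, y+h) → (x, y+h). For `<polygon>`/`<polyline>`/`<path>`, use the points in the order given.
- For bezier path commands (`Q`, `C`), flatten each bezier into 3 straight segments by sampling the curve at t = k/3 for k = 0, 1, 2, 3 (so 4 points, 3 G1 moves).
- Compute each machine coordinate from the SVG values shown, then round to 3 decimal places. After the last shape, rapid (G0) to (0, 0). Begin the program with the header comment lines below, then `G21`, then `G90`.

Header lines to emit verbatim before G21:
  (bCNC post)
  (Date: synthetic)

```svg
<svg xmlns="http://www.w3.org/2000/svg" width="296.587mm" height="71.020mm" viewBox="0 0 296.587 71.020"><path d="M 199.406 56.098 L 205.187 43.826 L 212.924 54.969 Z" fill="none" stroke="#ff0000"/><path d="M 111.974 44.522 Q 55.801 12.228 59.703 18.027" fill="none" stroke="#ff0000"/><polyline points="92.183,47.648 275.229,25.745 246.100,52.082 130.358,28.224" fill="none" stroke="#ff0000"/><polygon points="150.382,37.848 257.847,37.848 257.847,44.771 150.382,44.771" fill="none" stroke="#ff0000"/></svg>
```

viewBox `0 0 296.587 71.020` with mm width/height → 1 unit = 1 mm. Flip: y_m = 71.020 − y_svg.

**Shape 1** — `<path>` regular polygon, stroke `#ff0000` → cut (S862, F1064). Machine vertices: (199.406,14.922) → (205.187,27.194) → (212.924,16.051) → (199.406,14.922). Closed: final G1 returns to the first vertex.

**Shape 2** — `<path>` quadratic bezier, stroke `#ff0000` → cut (S862, F1064). Control points (SVG): P0=(111.974,44.522), P1=(55.801,12.228), P2=(59.703,18.027); sampled at t=k/3. Machine vertices: (111.974,26.498) → (81.200,43.795) → (63.777,52.626) → (59.703,52.993). Open path.

**Shape 3** — `<polyline>` open polyline, stroke `#ff0000` → cut (S862, F1064). Machine vertices: (92.183,23.372) → (275.229,45.275) → (246.100,18.938) → (130.358,42.796). Open path.

**Shape 4** — `<polygon>` rectangle, stroke `#ff0000` → cut (S862, F1064). Machine vertices: (150.382,33.172) → (257.847,33.172) → (257.847,26.249) → (150.382,26.249) → (150.382,33.172). Closed: final G1 returns to the first vertex.

(bCNC post)
(Date: synthetic)
G21
G90
G0 X199.406 Y14.922
M4 S862
G01 X205.187 Y27.194 F1064
G01 X212.924 Y16.051 F1064
G01 X199.406 Y14.922 F1064
M5
G0 X111.974 Y26.498
M4 S862
G01 X81.200 Y43.795 F1064
G01 X63.777 Y52.626 F1064
G01 X59.703 Y52.993 F1064
M5
G0 X92.183 Y23.372
M4 S862
G01 X275.229 Y45.275 F1064
G01 X246.100 Y18.938 F1064
G01 X130.358 Y42.796 F1064
M5
G0 X150.382 Y33.172
M4 S862
G01 X257.847 Y33.172 F1064
G01 X257.847 Y26.249 F1064
G01 X150.382 Y26.249 F1064
G01 X150.382 Y33.172 F1064
M5
G0 X0.000 Y0.000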